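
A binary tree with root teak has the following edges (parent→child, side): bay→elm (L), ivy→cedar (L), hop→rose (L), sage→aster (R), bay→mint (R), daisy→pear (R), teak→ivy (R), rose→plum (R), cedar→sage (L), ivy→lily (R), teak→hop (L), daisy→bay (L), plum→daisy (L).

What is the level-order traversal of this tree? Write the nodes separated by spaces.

Level-order visits nodes level by level from the root, left to right within each level.
Level 0: teak
Level 1: hop, ivy
Level 2: rose, cedar, lily
Level 3: plum, sage
Level 4: daisy, aster
Level 5: bay, pear
Level 6: elm, mint

teak hop ivy rose cedar lily plum sage daisy aster bay pear elm mint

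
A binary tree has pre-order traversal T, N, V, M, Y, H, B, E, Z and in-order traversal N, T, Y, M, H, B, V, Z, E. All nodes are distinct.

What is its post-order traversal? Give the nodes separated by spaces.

N Y B H M Z E V T

The first element of pre-order is the root; it splits in-order into left and right subtrees.
Root T: left subtree has 1 node {N}, right has 7 {Y, M, H, B, V, Z, E}.
  Root V: left subtree has 4 nodes {Y, M, H, B}, right has 2 {Z, E}.
    Root M: left subtree has 1 node {Y}, right has 2 {H, B}.
      Root H: left subtree has 0 nodes { }, right has 1 {B}.
    Root E: left subtree has 1 node {Z}, right has 0 { }.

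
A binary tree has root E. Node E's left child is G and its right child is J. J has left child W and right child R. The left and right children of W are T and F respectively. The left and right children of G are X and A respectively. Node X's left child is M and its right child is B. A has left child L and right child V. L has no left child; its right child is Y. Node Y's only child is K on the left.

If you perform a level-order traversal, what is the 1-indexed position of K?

Level-order visits nodes level by level from the root, left to right within each level.
Level 0: E
Level 1: G, J
Level 2: X, A, W, R
Level 3: M, B, L, V, T, F
Level 4: Y
Level 5: K
Full level-order sequence: E, G, J, X, A, W, R, M, B, L, V, T, F, Y, K.

15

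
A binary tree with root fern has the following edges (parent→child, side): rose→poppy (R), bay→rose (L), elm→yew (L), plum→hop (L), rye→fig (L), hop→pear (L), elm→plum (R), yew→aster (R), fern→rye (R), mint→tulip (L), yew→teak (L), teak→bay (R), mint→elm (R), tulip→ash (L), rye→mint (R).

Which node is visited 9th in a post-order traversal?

yew

Post-order visits the left subtree, then the right subtree, then the node.
At fern: no left child.
At fern: go right to rye.
  At rye: go left to fig.
    fig is a leaf — visit fig.
  At rye: go right to mint.
    At mint: go left to tulip.
      At tulip: go left to ash.
        ash is a leaf — visit ash.
      At tulip: no right child.
      Visit tulip.
    At mint: go right to elm.
      At elm: go left to yew.
        At yew: go left to teak.
          At teak: no left child.
          At teak: go right to bay.
            At bay: go left to rose.
              At rose: no left child.
              At rose: go right to poppy.
                poppy is a leaf — visit poppy.
              Visit rose.
            At bay: no right child.
            Visit bay.
          Visit teak.
        At yew: go right to aster.
          aster is a leaf — visit aster.
        Visit yew.
      At elm: go right to plum.
        At plum: go left to hop.
          At hop: go left to pear.
            pear is a leaf — visit pear.
          At hop: no right child.
          Visit hop.
        At plum: no right child.
        Visit plum.
      Visit elm.
    Visit mint.
  Visit rye.
Visit fern.
Full post-order sequence: fig, ash, tulip, poppy, rose, bay, teak, aster, yew, pear, hop, plum, elm, mint, rye, fern.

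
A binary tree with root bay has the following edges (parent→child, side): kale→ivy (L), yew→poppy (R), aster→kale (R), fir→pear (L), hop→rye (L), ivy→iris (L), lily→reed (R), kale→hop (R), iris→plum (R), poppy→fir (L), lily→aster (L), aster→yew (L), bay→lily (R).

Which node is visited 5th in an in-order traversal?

poppy

In-order visits the left subtree, then the node, then the right subtree.
At bay: no left child.
Visit bay.
At bay: go right to lily.
  At lily: go left to aster.
    At aster: go left to yew.
      At yew: no left child.
      Visit yew.
      At yew: go right to poppy.
        At poppy: go left to fir.
          At fir: go left to pear.
            pear is a leaf — visit pear.
          Visit fir.
          At fir: no right child.
        Visit poppy.
        At poppy: no right child.
    Visit aster.
    At aster: go right to kale.
      At kale: go left to ivy.
        At ivy: go left to iris.
          At iris: no left child.
          Visit iris.
          At iris: go right to plum.
            plum is a leaf — visit plum.
        Visit ivy.
        At ivy: no right child.
      Visit kale.
      At kale: go right to hop.
        At hop: go left to rye.
          rye is a leaf — visit rye.
        Visit hop.
        At hop: no right child.
  Visit lily.
  At lily: go right to reed.
    reed is a leaf — visit reed.
Full in-order sequence: bay, yew, pear, fir, poppy, aster, iris, plum, ivy, kale, rye, hop, lily, reed.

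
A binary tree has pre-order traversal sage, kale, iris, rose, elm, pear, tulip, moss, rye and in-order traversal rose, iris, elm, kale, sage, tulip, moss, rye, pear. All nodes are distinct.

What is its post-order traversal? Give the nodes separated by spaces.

The first element of pre-order is the root; it splits in-order into left and right subtrees.
Root sage: left subtree has 4 nodes {rose, iris, elm, kale}, right has 4 {tulip, moss, rye, pear}.
  Root kale: left subtree has 3 nodes {rose, iris, elm}, right has 0 { }.
    Root iris: left subtree has 1 node {rose}, right has 1 {elm}.
  Root pear: left subtree has 3 nodes {tulip, moss, rye}, right has 0 { }.
    Root tulip: left subtree has 0 nodes { }, right has 2 {moss, rye}.
      Root moss: left subtree has 0 nodes { }, right has 1 {rye}.

rose elm iris kale rye moss tulip pear sage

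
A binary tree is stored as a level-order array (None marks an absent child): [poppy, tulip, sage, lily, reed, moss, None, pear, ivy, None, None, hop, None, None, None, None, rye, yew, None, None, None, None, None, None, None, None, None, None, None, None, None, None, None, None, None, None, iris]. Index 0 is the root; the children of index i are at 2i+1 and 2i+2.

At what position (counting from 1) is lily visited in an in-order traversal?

In-order visits the left subtree, then the node, then the right subtree.
At poppy: go left to tulip.
  At tulip: go left to lily.
    At lily: go left to pear.
      At pear: no left child.
      Visit pear.
      At pear: go right to rye.
        rye is a leaf — visit rye.
    Visit lily.
    At lily: go right to ivy.
      At ivy: go left to yew.
        At yew: no left child.
        Visit yew.
        At yew: go right to iris.
          iris is a leaf — visit iris.
      Visit ivy.
      At ivy: no right child.
  Visit tulip.
  At tulip: go right to reed.
    reed is a leaf — visit reed.
Visit poppy.
At poppy: go right to sage.
  At sage: go left to moss.
    At moss: go left to hop.
      hop is a leaf — visit hop.
    Visit moss.
    At moss: no right child.
  Visit sage.
  At sage: no right child.
Full in-order sequence: pear, rye, lily, yew, iris, ivy, tulip, reed, poppy, hop, moss, sage.

3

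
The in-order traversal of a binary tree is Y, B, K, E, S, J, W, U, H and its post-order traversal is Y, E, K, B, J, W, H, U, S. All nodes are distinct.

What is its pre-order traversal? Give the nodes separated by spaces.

S B Y K E U W J H

The last element of post-order is the root; it splits in-order into left and right subtrees.
Root S: left subtree has 4 nodes {Y, B, K, E}, right has 4 {J, W, U, H}.
  Root B: left subtree has 1 node {Y}, right has 2 {K, E}.
    Root K: left subtree has 0 nodes { }, right has 1 {E}.
  Root U: left subtree has 2 nodes {J, W}, right has 1 {H}.
    Root W: left subtree has 1 node {J}, right has 0 { }.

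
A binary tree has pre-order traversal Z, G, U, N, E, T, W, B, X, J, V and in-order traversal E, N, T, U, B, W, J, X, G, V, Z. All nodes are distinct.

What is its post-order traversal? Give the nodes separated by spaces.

E T N B J X W U V G Z

The first element of pre-order is the root; it splits in-order into left and right subtrees.
Root Z: left subtree has 10 nodes {E, N, T, U, B, W, J, X, G, V}, right has 0 { }.
  Root G: left subtree has 8 nodes {E, N, T, U, B, W, J, X}, right has 1 {V}.
    Root U: left subtree has 3 nodes {E, N, T}, right has 4 {B, W, J, X}.
      Root N: left subtree has 1 node {E}, right has 1 {T}.
      Root W: left subtree has 1 node {B}, right has 2 {J, X}.
        Root X: left subtree has 1 node {J}, right has 0 { }.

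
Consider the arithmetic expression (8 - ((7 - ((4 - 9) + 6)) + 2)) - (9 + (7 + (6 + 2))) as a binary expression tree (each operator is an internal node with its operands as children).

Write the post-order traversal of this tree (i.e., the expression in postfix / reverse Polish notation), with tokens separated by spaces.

8 7 4 9 - 6 + - 2 + - 9 7 6 2 + + + -

Post-order on an expression tree gives postfix notation: for each operator, emit left operand, right operand, then the operator.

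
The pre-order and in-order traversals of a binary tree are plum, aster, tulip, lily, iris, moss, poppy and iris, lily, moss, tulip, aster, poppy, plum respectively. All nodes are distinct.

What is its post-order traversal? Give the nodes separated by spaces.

iris moss lily tulip poppy aster plum

The first element of pre-order is the root; it splits in-order into left and right subtrees.
Root plum: left subtree has 6 nodes {iris, lily, moss, tulip, aster, poppy}, right has 0 { }.
  Root aster: left subtree has 4 nodes {iris, lily, moss, tulip}, right has 1 {poppy}.
    Root tulip: left subtree has 3 nodes {iris, lily, moss}, right has 0 { }.
      Root lily: left subtree has 1 node {iris}, right has 1 {moss}.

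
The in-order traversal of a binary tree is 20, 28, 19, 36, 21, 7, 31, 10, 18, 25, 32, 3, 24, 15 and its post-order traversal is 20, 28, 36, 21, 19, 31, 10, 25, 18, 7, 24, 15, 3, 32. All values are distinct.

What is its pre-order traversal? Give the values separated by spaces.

32 7 19 28 20 21 36 18 10 31 25 3 15 24

The last element of post-order is the root; it splits in-order into left and right subtrees.
Root 32: left subtree has 10 nodes {20, 28, 19, 36, 21, 7, 31, 10, 18, 25}, right has 3 {3, 24, 15}.
  Root 7: left subtree has 5 nodes {20, 28, 19, 36, 21}, right has 4 {31, 10, 18, 25}.
    Root 19: left subtree has 2 nodes {20, 28}, right has 2 {36, 21}.
      Root 28: left subtree has 1 node {20}, right has 0 { }.
      Root 21: left subtree has 1 node {36}, right has 0 { }.
    Root 18: left subtree has 2 nodes {31, 10}, right has 1 {25}.
      Root 10: left subtree has 1 node {31}, right has 0 { }.
  Root 3: left subtree has 0 nodes { }, right has 2 {24, 15}.
    Root 15: left subtree has 1 node {24}, right has 0 { }.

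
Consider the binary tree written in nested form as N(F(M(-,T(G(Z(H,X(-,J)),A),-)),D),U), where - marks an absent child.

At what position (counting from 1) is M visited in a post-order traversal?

8

Post-order visits the left subtree, then the right subtree, then the node.
At N: go left to F.
  At F: go left to M.
    At M: no left child.
    At M: go right to T.
      At T: go left to G.
        At G: go left to Z.
          At Z: go left to H.
            H is a leaf — visit H.
          At Z: go right to X.
            At X: no left child.
            At X: go right to J.
              J is a leaf — visit J.
            Visit X.
          Visit Z.
        At G: go right to A.
          A is a leaf — visit A.
        Visit G.
      At T: no right child.
      Visit T.
    Visit M.
  At F: go right to D.
    D is a leaf — visit D.
  Visit F.
At N: go right to U.
  U is a leaf — visit U.
Visit N.
Full post-order sequence: H, J, X, Z, A, G, T, M, D, F, U, N.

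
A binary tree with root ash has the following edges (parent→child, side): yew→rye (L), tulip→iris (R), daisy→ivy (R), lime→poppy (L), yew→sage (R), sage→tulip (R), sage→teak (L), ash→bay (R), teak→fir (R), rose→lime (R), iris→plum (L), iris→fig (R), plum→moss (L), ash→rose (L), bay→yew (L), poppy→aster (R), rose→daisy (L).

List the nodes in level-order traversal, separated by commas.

Level-order visits nodes level by level from the root, left to right within each level.
Level 0: ash
Level 1: rose, bay
Level 2: daisy, lime, yew
Level 3: ivy, poppy, rye, sage
Level 4: aster, teak, tulip
Level 5: fir, iris
Level 6: plum, fig
Level 7: moss

ash, rose, bay, daisy, lime, yew, ivy, poppy, rye, sage, aster, teak, tulip, fir, iris, plum, fig, moss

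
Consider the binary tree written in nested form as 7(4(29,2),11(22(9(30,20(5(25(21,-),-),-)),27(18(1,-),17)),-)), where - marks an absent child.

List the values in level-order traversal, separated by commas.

7, 4, 11, 29, 2, 22, 9, 27, 30, 20, 18, 17, 5, 1, 25, 21

Level-order visits nodes level by level from the root, left to right within each level.
Level 0: 7
Level 1: 4, 11
Level 2: 29, 2, 22
Level 3: 9, 27
Level 4: 30, 20, 18, 17
Level 5: 5, 1
Level 6: 25
Level 7: 21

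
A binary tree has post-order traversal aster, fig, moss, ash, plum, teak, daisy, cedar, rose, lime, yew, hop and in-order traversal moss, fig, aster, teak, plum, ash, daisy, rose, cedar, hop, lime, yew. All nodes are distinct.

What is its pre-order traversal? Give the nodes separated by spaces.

The last element of post-order is the root; it splits in-order into left and right subtrees.
Root hop: left subtree has 9 nodes {moss, fig, aster, teak, plum, ash, daisy, rose, cedar}, right has 2 {lime, yew}.
  Root rose: left subtree has 7 nodes {moss, fig, aster, teak, plum, ash, daisy}, right has 1 {cedar}.
    Root daisy: left subtree has 6 nodes {moss, fig, aster, teak, plum, ash}, right has 0 { }.
      Root teak: left subtree has 3 nodes {moss, fig, aster}, right has 2 {plum, ash}.
        Root moss: left subtree has 0 nodes { }, right has 2 {fig, aster}.
          Root fig: left subtree has 0 nodes { }, right has 1 {aster}.
        Root plum: left subtree has 0 nodes { }, right has 1 {ash}.
  Root yew: left subtree has 1 node {lime}, right has 0 { }.

hop rose daisy teak moss fig aster plum ash cedar yew lime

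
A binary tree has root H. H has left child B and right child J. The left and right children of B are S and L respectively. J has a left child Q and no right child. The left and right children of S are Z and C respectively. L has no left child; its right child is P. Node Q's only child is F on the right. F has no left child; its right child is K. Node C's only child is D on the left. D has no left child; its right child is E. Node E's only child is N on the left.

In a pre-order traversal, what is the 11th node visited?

J

Pre-order visits the node, then its left subtree, then its right subtree.
Visit H.
At H: go left to B.
  Visit B.
  At B: go left to S.
    Visit S.
    At S: go left to Z.
      Z is a leaf — visit Z.
    At S: go right to C.
      Visit C.
      At C: go left to D.
        Visit D.
        At D: no left child.
        At D: go right to E.
          Visit E.
          At E: go left to N.
            N is a leaf — visit N.
          At E: no right child.
      At C: no right child.
  At B: go right to L.
    Visit L.
    At L: no left child.
    At L: go right to P.
      P is a leaf — visit P.
At H: go right to J.
  Visit J.
  At J: go left to Q.
    Visit Q.
    At Q: no left child.
    At Q: go right to F.
      Visit F.
      At F: no left child.
      At F: go right to K.
        K is a leaf — visit K.
  At J: no right child.
Full pre-order sequence: H, B, S, Z, C, D, E, N, L, P, J, Q, F, K.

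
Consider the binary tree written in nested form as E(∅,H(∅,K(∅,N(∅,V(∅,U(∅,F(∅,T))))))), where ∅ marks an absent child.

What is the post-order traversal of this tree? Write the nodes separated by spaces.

Post-order visits the left subtree, then the right subtree, then the node.
At E: no left child.
At E: go right to H.
  At H: no left child.
  At H: go right to K.
    At K: no left child.
    At K: go right to N.
      At N: no left child.
      At N: go right to V.
        At V: no left child.
        At V: go right to U.
          At U: no left child.
          At U: go right to F.
            At F: no left child.
            At F: go right to T.
              T is a leaf — visit T.
            Visit F.
          Visit U.
        Visit V.
      Visit N.
    Visit K.
  Visit H.
Visit E.

T F U V N K H E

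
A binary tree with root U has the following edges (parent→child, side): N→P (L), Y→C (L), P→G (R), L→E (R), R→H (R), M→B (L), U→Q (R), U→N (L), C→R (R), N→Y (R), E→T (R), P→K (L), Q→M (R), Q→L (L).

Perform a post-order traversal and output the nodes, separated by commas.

K, G, P, H, R, C, Y, N, T, E, L, B, M, Q, U

Post-order visits the left subtree, then the right subtree, then the node.
At U: go left to N.
  At N: go left to P.
    At P: go left to K.
      K is a leaf — visit K.
    At P: go right to G.
      G is a leaf — visit G.
    Visit P.
  At N: go right to Y.
    At Y: go left to C.
      At C: no left child.
      At C: go right to R.
        At R: no left child.
        At R: go right to H.
          H is a leaf — visit H.
        Visit R.
      Visit C.
    At Y: no right child.
    Visit Y.
  Visit N.
At U: go right to Q.
  At Q: go left to L.
    At L: no left child.
    At L: go right to E.
      At E: no left child.
      At E: go right to T.
        T is a leaf — visit T.
      Visit E.
    Visit L.
  At Q: go right to M.
    At M: go left to B.
      B is a leaf — visit B.
    At M: no right child.
    Visit M.
  Visit Q.
Visit U.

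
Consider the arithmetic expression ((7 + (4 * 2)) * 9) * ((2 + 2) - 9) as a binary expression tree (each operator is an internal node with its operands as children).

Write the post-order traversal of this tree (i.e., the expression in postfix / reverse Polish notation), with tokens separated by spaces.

7 4 2 * + 9 * 2 2 + 9 - *

Post-order on an expression tree gives postfix notation: for each operator, emit left operand, right operand, then the operator.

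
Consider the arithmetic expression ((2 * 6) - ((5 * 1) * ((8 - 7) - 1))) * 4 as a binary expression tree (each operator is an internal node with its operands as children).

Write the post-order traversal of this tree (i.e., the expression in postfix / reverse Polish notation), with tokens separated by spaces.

2 6 * 5 1 * 8 7 - 1 - * - 4 *

Post-order on an expression tree gives postfix notation: for each operator, emit left operand, right operand, then the operator.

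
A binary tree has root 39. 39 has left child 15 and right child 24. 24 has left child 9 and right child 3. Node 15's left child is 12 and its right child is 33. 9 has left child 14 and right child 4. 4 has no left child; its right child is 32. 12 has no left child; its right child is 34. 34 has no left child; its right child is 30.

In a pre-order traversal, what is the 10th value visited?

Pre-order visits the node, then its left subtree, then its right subtree.
Visit 39.
At 39: go left to 15.
  Visit 15.
  At 15: go left to 12.
    Visit 12.
    At 12: no left child.
    At 12: go right to 34.
      Visit 34.
      At 34: no left child.
      At 34: go right to 30.
        30 is a leaf — visit 30.
  At 15: go right to 33.
    33 is a leaf — visit 33.
At 39: go right to 24.
  Visit 24.
  At 24: go left to 9.
    Visit 9.
    At 9: go left to 14.
      14 is a leaf — visit 14.
    At 9: go right to 4.
      Visit 4.
      At 4: no left child.
      At 4: go right to 32.
        32 is a leaf — visit 32.
  At 24: go right to 3.
    3 is a leaf — visit 3.
Full pre-order sequence: 39, 15, 12, 34, 30, 33, 24, 9, 14, 4, 32, 3.

4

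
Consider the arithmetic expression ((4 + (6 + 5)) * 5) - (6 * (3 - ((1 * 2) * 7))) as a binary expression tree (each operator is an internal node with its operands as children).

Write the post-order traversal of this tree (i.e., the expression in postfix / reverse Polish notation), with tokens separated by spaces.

Post-order on an expression tree gives postfix notation: for each operator, emit left operand, right operand, then the operator.

4 6 5 + + 5 * 6 3 1 2 * 7 * - * -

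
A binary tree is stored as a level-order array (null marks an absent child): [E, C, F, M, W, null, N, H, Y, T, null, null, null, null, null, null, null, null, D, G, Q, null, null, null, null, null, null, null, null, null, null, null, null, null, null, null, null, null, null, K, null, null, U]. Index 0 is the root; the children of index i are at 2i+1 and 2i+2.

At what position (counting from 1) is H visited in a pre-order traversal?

Pre-order visits the node, then its left subtree, then its right subtree.
Visit E.
At E: go left to C.
  Visit C.
  At C: go left to M.
    Visit M.
    At M: go left to H.
      H is a leaf — visit H.
    At M: go right to Y.
      Visit Y.
      At Y: no left child.
      At Y: go right to D.
        D is a leaf — visit D.
  At C: go right to W.
    Visit W.
    At W: go left to T.
      Visit T.
      At T: go left to G.
        Visit G.
        At G: go left to K.
          K is a leaf — visit K.
        At G: no right child.
      At T: go right to Q.
        Visit Q.
        At Q: no left child.
        At Q: go right to U.
          U is a leaf — visit U.
    At W: no right child.
At E: go right to F.
  Visit F.
  At F: no left child.
  At F: go right to N.
    N is a leaf — visit N.
Full pre-order sequence: E, C, M, H, Y, D, W, T, G, K, Q, U, F, N.

4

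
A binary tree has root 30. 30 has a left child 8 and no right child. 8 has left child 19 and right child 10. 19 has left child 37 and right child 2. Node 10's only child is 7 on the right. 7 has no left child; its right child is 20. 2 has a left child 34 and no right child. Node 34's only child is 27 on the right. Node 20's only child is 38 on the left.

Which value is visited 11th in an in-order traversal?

30

In-order visits the left subtree, then the node, then the right subtree.
At 30: go left to 8.
  At 8: go left to 19.
    At 19: go left to 37.
      37 is a leaf — visit 37.
    Visit 19.
    At 19: go right to 2.
      At 2: go left to 34.
        At 34: no left child.
        Visit 34.
        At 34: go right to 27.
          27 is a leaf — visit 27.
      Visit 2.
      At 2: no right child.
  Visit 8.
  At 8: go right to 10.
    At 10: no left child.
    Visit 10.
    At 10: go right to 7.
      At 7: no left child.
      Visit 7.
      At 7: go right to 20.
        At 20: go left to 38.
          38 is a leaf — visit 38.
        Visit 20.
        At 20: no right child.
Visit 30.
At 30: no right child.
Full in-order sequence: 37, 19, 34, 27, 2, 8, 10, 7, 38, 20, 30.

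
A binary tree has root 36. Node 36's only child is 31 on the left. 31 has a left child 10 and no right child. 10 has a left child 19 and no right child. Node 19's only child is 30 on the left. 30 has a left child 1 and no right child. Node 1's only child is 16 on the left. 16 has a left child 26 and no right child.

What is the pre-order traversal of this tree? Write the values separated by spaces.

Pre-order visits the node, then its left subtree, then its right subtree.
Visit 36.
At 36: go left to 31.
  Visit 31.
  At 31: go left to 10.
    Visit 10.
    At 10: go left to 19.
      Visit 19.
      At 19: go left to 30.
        Visit 30.
        At 30: go left to 1.
          Visit 1.
          At 1: go left to 16.
            Visit 16.
            At 16: go left to 26.
              26 is a leaf — visit 26.
            At 16: no right child.
          At 1: no right child.
        At 30: no right child.
      At 19: no right child.
    At 10: no right child.
  At 31: no right child.
At 36: no right child.

36 31 10 19 30 1 16 26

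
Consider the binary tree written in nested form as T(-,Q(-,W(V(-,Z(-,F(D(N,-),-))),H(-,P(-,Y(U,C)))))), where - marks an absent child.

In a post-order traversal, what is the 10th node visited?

Post-order visits the left subtree, then the right subtree, then the node.
At T: no left child.
At T: go right to Q.
  At Q: no left child.
  At Q: go right to W.
    At W: go left to V.
      At V: no left child.
      At V: go right to Z.
        At Z: no left child.
        At Z: go right to F.
          At F: go left to D.
            At D: go left to N.
              N is a leaf — visit N.
            At D: no right child.
            Visit D.
          At F: no right child.
          Visit F.
        Visit Z.
      Visit V.
    At W: go right to H.
      At H: no left child.
      At H: go right to P.
        At P: no left child.
        At P: go right to Y.
          At Y: go left to U.
            U is a leaf — visit U.
          At Y: go right to C.
            C is a leaf — visit C.
          Visit Y.
        Visit P.
      Visit H.
    Visit W.
  Visit Q.
Visit T.
Full post-order sequence: N, D, F, Z, V, U, C, Y, P, H, W, Q, T.

H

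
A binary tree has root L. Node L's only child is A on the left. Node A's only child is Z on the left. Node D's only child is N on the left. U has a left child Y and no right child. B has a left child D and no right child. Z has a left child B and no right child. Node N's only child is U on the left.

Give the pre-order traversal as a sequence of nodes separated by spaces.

Pre-order visits the node, then its left subtree, then its right subtree.
Visit L.
At L: go left to A.
  Visit A.
  At A: go left to Z.
    Visit Z.
    At Z: go left to B.
      Visit B.
      At B: go left to D.
        Visit D.
        At D: go left to N.
          Visit N.
          At N: go left to U.
            Visit U.
            At U: go left to Y.
              Y is a leaf — visit Y.
            At U: no right child.
          At N: no right child.
        At D: no right child.
      At B: no right child.
    At Z: no right child.
  At A: no right child.
At L: no right child.

L A Z B D N U Y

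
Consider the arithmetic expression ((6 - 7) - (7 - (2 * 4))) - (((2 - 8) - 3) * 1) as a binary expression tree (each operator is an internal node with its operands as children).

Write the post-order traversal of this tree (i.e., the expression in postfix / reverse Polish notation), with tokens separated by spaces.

Post-order on an expression tree gives postfix notation: for each operator, emit left operand, right operand, then the operator.

6 7 - 7 2 4 * - - 2 8 - 3 - 1 * -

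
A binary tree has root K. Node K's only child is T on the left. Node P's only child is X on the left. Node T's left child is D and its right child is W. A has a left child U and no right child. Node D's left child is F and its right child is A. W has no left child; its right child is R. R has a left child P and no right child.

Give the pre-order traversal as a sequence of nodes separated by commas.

Pre-order visits the node, then its left subtree, then its right subtree.
Visit K.
At K: go left to T.
  Visit T.
  At T: go left to D.
    Visit D.
    At D: go left to F.
      F is a leaf — visit F.
    At D: go right to A.
      Visit A.
      At A: go left to U.
        U is a leaf — visit U.
      At A: no right child.
  At T: go right to W.
    Visit W.
    At W: no left child.
    At W: go right to R.
      Visit R.
      At R: go left to P.
        Visit P.
        At P: go left to X.
          X is a leaf — visit X.
        At P: no right child.
      At R: no right child.
At K: no right child.

K, T, D, F, A, U, W, R, P, X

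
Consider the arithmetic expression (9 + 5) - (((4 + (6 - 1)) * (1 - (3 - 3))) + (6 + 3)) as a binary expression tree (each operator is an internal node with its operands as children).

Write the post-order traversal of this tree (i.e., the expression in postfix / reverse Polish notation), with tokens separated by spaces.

Post-order on an expression tree gives postfix notation: for each operator, emit left operand, right operand, then the operator.

9 5 + 4 6 1 - + 1 3 3 - - * 6 3 + + -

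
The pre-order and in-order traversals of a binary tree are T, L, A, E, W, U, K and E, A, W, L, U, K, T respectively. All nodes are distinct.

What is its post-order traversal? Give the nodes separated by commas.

The first element of pre-order is the root; it splits in-order into left and right subtrees.
Root T: left subtree has 6 nodes {E, A, W, L, U, K}, right has 0 { }.
  Root L: left subtree has 3 nodes {E, A, W}, right has 2 {U, K}.
    Root A: left subtree has 1 node {E}, right has 1 {W}.
    Root U: left subtree has 0 nodes { }, right has 1 {K}.

E, W, A, K, U, L, T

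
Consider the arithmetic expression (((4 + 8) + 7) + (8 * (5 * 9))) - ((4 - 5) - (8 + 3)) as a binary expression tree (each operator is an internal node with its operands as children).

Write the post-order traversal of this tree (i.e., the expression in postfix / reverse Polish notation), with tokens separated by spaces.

Post-order on an expression tree gives postfix notation: for each operator, emit left operand, right operand, then the operator.

4 8 + 7 + 8 5 9 * * + 4 5 - 8 3 + - -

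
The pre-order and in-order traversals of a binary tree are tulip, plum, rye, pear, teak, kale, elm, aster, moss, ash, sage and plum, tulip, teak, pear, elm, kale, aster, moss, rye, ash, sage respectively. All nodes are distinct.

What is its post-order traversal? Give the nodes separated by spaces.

plum teak elm moss aster kale pear sage ash rye tulip

The first element of pre-order is the root; it splits in-order into left and right subtrees.
Root tulip: left subtree has 1 node {plum}, right has 9 {teak, pear, elm, kale, aster, moss, rye, ash, sage}.
  Root rye: left subtree has 6 nodes {teak, pear, elm, kale, aster, moss}, right has 2 {ash, sage}.
    Root pear: left subtree has 1 node {teak}, right has 4 {elm, kale, aster, moss}.
      Root kale: left subtree has 1 node {elm}, right has 2 {aster, moss}.
        Root aster: left subtree has 0 nodes { }, right has 1 {moss}.
    Root ash: left subtree has 0 nodes { }, right has 1 {sage}.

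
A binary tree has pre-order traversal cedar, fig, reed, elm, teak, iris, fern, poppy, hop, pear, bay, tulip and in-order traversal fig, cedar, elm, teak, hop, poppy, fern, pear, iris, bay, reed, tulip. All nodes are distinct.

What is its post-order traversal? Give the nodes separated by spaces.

The first element of pre-order is the root; it splits in-order into left and right subtrees.
Root cedar: left subtree has 1 node {fig}, right has 10 {elm, teak, hop, poppy, fern, pear, iris, bay, reed, tulip}.
  Root reed: left subtree has 8 nodes {elm, teak, hop, poppy, fern, pear, iris, bay}, right has 1 {tulip}.
    Root elm: left subtree has 0 nodes { }, right has 7 {teak, hop, poppy, fern, pear, iris, bay}.
      Root teak: left subtree has 0 nodes { }, right has 6 {hop, poppy, fern, pear, iris, bay}.
        Root iris: left subtree has 4 nodes {hop, poppy, fern, pear}, right has 1 {bay}.
          Root fern: left subtree has 2 nodes {hop, poppy}, right has 1 {pear}.
            Root poppy: left subtree has 1 node {hop}, right has 0 { }.

fig hop poppy pear fern bay iris teak elm tulip reed cedar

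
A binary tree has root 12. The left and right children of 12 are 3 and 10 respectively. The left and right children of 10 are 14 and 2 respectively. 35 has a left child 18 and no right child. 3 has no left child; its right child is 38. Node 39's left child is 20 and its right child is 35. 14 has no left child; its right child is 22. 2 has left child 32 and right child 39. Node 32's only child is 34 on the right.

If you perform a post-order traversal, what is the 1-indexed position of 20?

Post-order visits the left subtree, then the right subtree, then the node.
At 12: go left to 3.
  At 3: no left child.
  At 3: go right to 38.
    38 is a leaf — visit 38.
  Visit 3.
At 12: go right to 10.
  At 10: go left to 14.
    At 14: no left child.
    At 14: go right to 22.
      22 is a leaf — visit 22.
    Visit 14.
  At 10: go right to 2.
    At 2: go left to 32.
      At 32: no left child.
      At 32: go right to 34.
        34 is a leaf — visit 34.
      Visit 32.
    At 2: go right to 39.
      At 39: go left to 20.
        20 is a leaf — visit 20.
      At 39: go right to 35.
        At 35: go left to 18.
          18 is a leaf — visit 18.
        At 35: no right child.
        Visit 35.
      Visit 39.
    Visit 2.
  Visit 10.
Visit 12.
Full post-order sequence: 38, 3, 22, 14, 34, 32, 20, 18, 35, 39, 2, 10, 12.

7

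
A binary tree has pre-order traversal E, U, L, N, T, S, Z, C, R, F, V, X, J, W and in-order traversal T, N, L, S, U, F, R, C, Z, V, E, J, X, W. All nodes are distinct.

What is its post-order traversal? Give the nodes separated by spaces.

The first element of pre-order is the root; it splits in-order into left and right subtrees.
Root E: left subtree has 10 nodes {T, N, L, S, U, F, R, C, Z, V}, right has 3 {J, X, W}.
  Root U: left subtree has 4 nodes {T, N, L, S}, right has 5 {F, R, C, Z, V}.
    Root L: left subtree has 2 nodes {T, N}, right has 1 {S}.
      Root N: left subtree has 1 node {T}, right has 0 { }.
    Root Z: left subtree has 3 nodes {F, R, C}, right has 1 {V}.
      Root C: left subtree has 2 nodes {F, R}, right has 0 { }.
        Root R: left subtree has 1 node {F}, right has 0 { }.
  Root X: left subtree has 1 node {J}, right has 1 {W}.

T N S L F R C V Z U J W X E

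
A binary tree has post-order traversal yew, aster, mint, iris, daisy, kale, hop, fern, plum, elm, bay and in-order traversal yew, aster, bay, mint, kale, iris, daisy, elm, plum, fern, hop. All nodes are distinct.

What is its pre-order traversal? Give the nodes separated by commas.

The last element of post-order is the root; it splits in-order into left and right subtrees.
Root bay: left subtree has 2 nodes {yew, aster}, right has 8 {mint, kale, iris, daisy, elm, plum, fern, hop}.
  Root aster: left subtree has 1 node {yew}, right has 0 { }.
  Root elm: left subtree has 4 nodes {mint, kale, iris, daisy}, right has 3 {plum, fern, hop}.
    Root kale: left subtree has 1 node {mint}, right has 2 {iris, daisy}.
      Root daisy: left subtree has 1 node {iris}, right has 0 { }.
    Root plum: left subtree has 0 nodes { }, right has 2 {fern, hop}.
      Root fern: left subtree has 0 nodes { }, right has 1 {hop}.

bay, aster, yew, elm, kale, mint, daisy, iris, plum, fern, hop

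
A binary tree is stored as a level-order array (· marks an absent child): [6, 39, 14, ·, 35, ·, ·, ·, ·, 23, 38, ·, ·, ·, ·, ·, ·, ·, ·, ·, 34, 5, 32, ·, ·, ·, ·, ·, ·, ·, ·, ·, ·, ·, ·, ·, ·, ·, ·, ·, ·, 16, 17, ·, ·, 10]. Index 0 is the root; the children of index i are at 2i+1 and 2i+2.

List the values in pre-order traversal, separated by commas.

Pre-order visits the node, then its left subtree, then its right subtree.
Visit 6.
At 6: go left to 39.
  Visit 39.
  At 39: no left child.
  At 39: go right to 35.
    Visit 35.
    At 35: go left to 23.
      Visit 23.
      At 23: no left child.
      At 23: go right to 34.
        Visit 34.
        At 34: go left to 16.
          16 is a leaf — visit 16.
        At 34: go right to 17.
          17 is a leaf — visit 17.
    At 35: go right to 38.
      Visit 38.
      At 38: go left to 5.
        5 is a leaf — visit 5.
      At 38: go right to 32.
        Visit 32.
        At 32: go left to 10.
          10 is a leaf — visit 10.
        At 32: no right child.
At 6: go right to 14.
  14 is a leaf — visit 14.

6, 39, 35, 23, 34, 16, 17, 38, 5, 32, 10, 14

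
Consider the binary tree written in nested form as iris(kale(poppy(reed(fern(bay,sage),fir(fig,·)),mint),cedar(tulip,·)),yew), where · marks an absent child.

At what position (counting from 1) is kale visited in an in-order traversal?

9

In-order visits the left subtree, then the node, then the right subtree.
At iris: go left to kale.
  At kale: go left to poppy.
    At poppy: go left to reed.
      At reed: go left to fern.
        At fern: go left to bay.
          bay is a leaf — visit bay.
        Visit fern.
        At fern: go right to sage.
          sage is a leaf — visit sage.
      Visit reed.
      At reed: go right to fir.
        At fir: go left to fig.
          fig is a leaf — visit fig.
        Visit fir.
        At fir: no right child.
    Visit poppy.
    At poppy: go right to mint.
      mint is a leaf — visit mint.
  Visit kale.
  At kale: go right to cedar.
    At cedar: go left to tulip.
      tulip is a leaf — visit tulip.
    Visit cedar.
    At cedar: no right child.
Visit iris.
At iris: go right to yew.
  yew is a leaf — visit yew.
Full in-order sequence: bay, fern, sage, reed, fig, fir, poppy, mint, kale, tulip, cedar, iris, yew.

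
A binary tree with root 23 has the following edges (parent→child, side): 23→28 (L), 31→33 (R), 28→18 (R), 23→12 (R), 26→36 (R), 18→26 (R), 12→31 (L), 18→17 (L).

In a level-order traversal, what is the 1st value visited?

Level-order visits nodes level by level from the root, left to right within each level.
Level 0: 23
Level 1: 28, 12
Level 2: 18, 31
Level 3: 17, 26, 33
Level 4: 36
Full level-order sequence: 23, 28, 12, 18, 31, 17, 26, 33, 36.

23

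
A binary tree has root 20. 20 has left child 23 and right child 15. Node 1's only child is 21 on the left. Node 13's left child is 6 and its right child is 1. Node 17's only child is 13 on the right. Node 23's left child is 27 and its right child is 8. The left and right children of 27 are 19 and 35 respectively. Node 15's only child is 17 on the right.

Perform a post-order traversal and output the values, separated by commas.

19, 35, 27, 8, 23, 6, 21, 1, 13, 17, 15, 20

Post-order visits the left subtree, then the right subtree, then the node.
At 20: go left to 23.
  At 23: go left to 27.
    At 27: go left to 19.
      19 is a leaf — visit 19.
    At 27: go right to 35.
      35 is a leaf — visit 35.
    Visit 27.
  At 23: go right to 8.
    8 is a leaf — visit 8.
  Visit 23.
At 20: go right to 15.
  At 15: no left child.
  At 15: go right to 17.
    At 17: no left child.
    At 17: go right to 13.
      At 13: go left to 6.
        6 is a leaf — visit 6.
      At 13: go right to 1.
        At 1: go left to 21.
          21 is a leaf — visit 21.
        At 1: no right child.
        Visit 1.
      Visit 13.
    Visit 17.
  Visit 15.
Visit 20.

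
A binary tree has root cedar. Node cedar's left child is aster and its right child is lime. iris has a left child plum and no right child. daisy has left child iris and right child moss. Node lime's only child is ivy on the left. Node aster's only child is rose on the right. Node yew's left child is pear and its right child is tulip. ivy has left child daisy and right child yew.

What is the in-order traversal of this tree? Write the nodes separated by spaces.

aster rose cedar plum iris daisy moss ivy pear yew tulip lime

In-order visits the left subtree, then the node, then the right subtree.
At cedar: go left to aster.
  At aster: no left child.
  Visit aster.
  At aster: go right to rose.
    rose is a leaf — visit rose.
Visit cedar.
At cedar: go right to lime.
  At lime: go left to ivy.
    At ivy: go left to daisy.
      At daisy: go left to iris.
        At iris: go left to plum.
          plum is a leaf — visit plum.
        Visit iris.
        At iris: no right child.
      Visit daisy.
      At daisy: go right to moss.
        moss is a leaf — visit moss.
    Visit ivy.
    At ivy: go right to yew.
      At yew: go left to pear.
        pear is a leaf — visit pear.
      Visit yew.
      At yew: go right to tulip.
        tulip is a leaf — visit tulip.
  Visit lime.
  At lime: no right child.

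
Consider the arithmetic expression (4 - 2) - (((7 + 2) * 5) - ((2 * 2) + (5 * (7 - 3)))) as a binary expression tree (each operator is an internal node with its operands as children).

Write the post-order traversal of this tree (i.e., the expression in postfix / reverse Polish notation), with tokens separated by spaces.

4 2 - 7 2 + 5 * 2 2 * 5 7 3 - * + - -

Post-order on an expression tree gives postfix notation: for each operator, emit left operand, right operand, then the operator.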